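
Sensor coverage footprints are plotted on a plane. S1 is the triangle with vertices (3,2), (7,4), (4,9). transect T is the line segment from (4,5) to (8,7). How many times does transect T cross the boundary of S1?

1

The segment meets the boundary at (5.846,5.923).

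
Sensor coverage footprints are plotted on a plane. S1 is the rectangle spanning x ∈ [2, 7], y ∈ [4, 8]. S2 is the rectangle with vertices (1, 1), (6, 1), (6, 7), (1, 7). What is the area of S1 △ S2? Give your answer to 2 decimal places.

|S1∩S2|: x∈[2,6], y∈[4,7] → 4·3 = 12.
|S1 △ S2| = |S1| + |S2| − 2·|S1∩S2| = 20 + 30 − 24 = 26.00.

26.00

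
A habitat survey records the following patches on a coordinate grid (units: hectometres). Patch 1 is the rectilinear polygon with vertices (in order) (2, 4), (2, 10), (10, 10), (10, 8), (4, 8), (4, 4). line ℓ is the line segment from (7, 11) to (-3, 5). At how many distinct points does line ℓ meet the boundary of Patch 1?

The segment meets the boundary at (2,8), (5.333,10).

2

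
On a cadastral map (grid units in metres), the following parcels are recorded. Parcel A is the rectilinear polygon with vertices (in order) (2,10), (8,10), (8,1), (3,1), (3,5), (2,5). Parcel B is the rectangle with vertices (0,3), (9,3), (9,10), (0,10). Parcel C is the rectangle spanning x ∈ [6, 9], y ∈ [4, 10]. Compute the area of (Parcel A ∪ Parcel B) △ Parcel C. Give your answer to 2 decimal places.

55.00

|Parcel A ∪ Parcel B| = 73.
|(Parcel A ∪ Parcel B) ∩ Parcel C| = 18.
|(Parcel A ∪ Parcel B) △ Parcel C| = 73 + 18 − 36 = 55.00.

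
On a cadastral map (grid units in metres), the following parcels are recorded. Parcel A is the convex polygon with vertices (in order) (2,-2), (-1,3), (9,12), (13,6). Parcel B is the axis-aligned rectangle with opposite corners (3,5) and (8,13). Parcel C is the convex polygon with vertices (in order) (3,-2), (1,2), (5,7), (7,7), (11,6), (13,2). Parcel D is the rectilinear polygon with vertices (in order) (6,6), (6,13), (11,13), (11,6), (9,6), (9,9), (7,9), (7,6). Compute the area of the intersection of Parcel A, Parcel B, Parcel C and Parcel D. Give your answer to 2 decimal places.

1.00

The intersection is the polygon with vertices (7,7), (7,6), (6,6), (6,7).
By the shoelace formula its area is 1.00.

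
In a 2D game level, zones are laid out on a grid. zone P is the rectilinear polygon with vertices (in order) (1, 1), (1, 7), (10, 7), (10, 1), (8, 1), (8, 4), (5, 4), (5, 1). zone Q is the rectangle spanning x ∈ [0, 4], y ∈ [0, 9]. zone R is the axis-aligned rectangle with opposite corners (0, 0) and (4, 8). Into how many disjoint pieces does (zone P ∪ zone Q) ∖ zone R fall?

(zone P ∪ zone Q) ∖ zone R splits into 2 disjoint pieces (area 27, area 4).

2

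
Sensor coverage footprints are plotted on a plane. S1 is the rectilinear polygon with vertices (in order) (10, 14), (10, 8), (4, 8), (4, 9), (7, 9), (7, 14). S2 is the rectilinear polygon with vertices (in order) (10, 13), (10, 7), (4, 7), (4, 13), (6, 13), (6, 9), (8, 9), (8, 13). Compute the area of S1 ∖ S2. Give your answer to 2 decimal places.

7.00

|S1| = 21, |S1∩S2| = 14.
|S1 ∖ S2| = |S1| − |S1∩S2| = 21 − 14 = 7.00.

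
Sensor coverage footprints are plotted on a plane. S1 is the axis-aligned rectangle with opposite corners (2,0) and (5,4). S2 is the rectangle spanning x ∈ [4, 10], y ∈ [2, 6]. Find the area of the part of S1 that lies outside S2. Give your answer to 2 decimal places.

|S1∩S2|: x∈[4,5], y∈[2,4] → 1·2 = 2.
|S1| = 12.
|S1 ∖ S2| = |S1| − |S1∩S2| = 12 − 2 = 10.00.

10.00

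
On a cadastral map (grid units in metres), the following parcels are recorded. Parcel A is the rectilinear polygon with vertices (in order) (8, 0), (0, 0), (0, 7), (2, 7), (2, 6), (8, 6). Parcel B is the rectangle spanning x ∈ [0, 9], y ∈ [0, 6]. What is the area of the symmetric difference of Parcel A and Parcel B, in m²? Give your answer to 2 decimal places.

|Parcel A| = 50, |Parcel B| = 54, |Parcel A∩Parcel B| = 48.
|Parcel A △ Parcel B| = |Parcel A| + |Parcel B| − 2·|Parcel A∩Parcel B| = 50 + 54 − 96 = 8.00.

8.00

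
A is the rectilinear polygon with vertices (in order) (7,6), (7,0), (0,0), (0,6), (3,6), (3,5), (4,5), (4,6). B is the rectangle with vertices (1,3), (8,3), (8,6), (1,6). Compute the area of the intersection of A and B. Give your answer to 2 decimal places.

The intersection is the polygon with vertices (7,3), (1,3), (1,6), (3,6), (3,5), (4,5), (4,6), (7,6).
By the shoelace formula its area is 17.00.

17.00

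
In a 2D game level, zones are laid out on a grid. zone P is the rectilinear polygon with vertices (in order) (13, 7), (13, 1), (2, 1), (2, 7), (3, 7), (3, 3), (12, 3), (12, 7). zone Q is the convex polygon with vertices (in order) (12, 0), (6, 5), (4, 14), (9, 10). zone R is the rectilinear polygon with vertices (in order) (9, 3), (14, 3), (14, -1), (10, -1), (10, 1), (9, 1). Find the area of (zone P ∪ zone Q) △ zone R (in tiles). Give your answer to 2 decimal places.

|zone P ∪ zone Q| = 67.4.
|(zone P ∪ zone Q) ∩ zone R| = 8.45.
|(zone P ∪ zone Q) △ zone R| = 67.4 + 18 − 16.9 = 68.50.

68.50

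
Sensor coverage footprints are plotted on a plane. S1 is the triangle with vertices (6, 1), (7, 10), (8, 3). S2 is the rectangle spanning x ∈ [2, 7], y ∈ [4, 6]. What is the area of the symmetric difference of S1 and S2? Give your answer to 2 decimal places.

15.78

|S1| = 8, |S2| = 10, |S1∩S2| = 1.1111.
|S1 △ S2| = |S1| + |S2| − 2·|S1∩S2| = 8 + 10 − 2.2222 = 15.78.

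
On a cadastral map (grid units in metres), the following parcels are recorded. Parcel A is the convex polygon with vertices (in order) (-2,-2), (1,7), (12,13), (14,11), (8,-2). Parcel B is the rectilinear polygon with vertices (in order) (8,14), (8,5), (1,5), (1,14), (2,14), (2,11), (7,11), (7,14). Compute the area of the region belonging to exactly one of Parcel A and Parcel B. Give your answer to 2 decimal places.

|Parcel A| = 134.5, |Parcel B| = 48, |Parcel A∩Parcel B| = 27.3636.
|Parcel A △ Parcel B| = |Parcel A| + |Parcel B| − 2·|Parcel A∩Parcel B| = 134.5 + 48 − 54.7273 = 127.77.

127.77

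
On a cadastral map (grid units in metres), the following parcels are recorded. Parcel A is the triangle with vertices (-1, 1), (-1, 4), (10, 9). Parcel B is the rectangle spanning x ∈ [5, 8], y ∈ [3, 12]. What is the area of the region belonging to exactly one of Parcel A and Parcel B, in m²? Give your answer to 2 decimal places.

37.77

|Parcel A| = 16.5, |Parcel B| = 27, |Parcel A∩Parcel B| = 2.8636.
|Parcel A △ Parcel B| = |Parcel A| + |Parcel B| − 2·|Parcel A∩Parcel B| = 16.5 + 27 − 5.7273 = 37.77.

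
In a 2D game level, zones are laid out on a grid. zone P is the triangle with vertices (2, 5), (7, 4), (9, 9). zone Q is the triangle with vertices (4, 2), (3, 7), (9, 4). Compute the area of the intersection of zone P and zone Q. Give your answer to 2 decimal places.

5.29

The intersection is the polygon with vertices (7,4), (3.458,4.708), (3.256,5.718), (4.333,6.333), (7.333,4.833).
By the shoelace formula its area is 5.29.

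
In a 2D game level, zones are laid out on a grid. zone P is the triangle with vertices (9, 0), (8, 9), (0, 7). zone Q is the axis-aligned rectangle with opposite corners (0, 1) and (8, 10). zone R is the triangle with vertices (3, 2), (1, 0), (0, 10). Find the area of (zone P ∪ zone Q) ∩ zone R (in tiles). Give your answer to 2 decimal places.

10.45

The region (zone P ∪ zone Q) ∩ zone R is the polygon with vertices (0.9,1), (0,10), (3,2), (2,1).
By the shoelace formula its area is 10.45.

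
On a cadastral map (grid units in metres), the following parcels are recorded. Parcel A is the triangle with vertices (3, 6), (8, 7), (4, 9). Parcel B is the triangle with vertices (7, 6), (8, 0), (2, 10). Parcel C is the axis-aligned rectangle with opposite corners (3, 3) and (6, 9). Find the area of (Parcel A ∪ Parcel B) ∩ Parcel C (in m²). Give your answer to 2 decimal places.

9.20

|Parcel A ∪ Parcel B| = 17.1024.
|(Parcel A ∪ Parcel B) ∩ Parcel C| = 9.20.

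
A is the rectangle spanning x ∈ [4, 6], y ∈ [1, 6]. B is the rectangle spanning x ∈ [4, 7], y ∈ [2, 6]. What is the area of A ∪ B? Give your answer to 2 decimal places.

By inclusion–exclusion:
Individual areas: |A| = 10, |B| = 12.
|A∩B|: x∈[4,6], y∈[2,6] → 2·4 = 8.
|A ∪ B| = 22 − 8 = 14.00.

14.00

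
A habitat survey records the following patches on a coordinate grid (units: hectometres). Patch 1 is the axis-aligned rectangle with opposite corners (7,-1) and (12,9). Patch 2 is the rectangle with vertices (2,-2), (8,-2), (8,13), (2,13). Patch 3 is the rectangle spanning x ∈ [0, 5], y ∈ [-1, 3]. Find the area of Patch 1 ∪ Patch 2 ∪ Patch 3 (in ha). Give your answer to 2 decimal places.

138.00

By inclusion–exclusion:
Individual areas: |Patch 1| = 50, |Patch 2| = 90, |Patch 3| = 20.
|Patch 1∩Patch 2|: x∈[7,8], y∈[-1,9] → 1·10 = 10.
|Patch 1∩Patch 3| = 0 (no overlap).
|Patch 2∩Patch 3|: x∈[2,5], y∈[-1,3] → 3·4 = 12.
|Patch 1∩Patch 2∩Patch 3| = 0.
|Patch 1 ∪ Patch 2 ∪ Patch 3| = 160 − 22 + 0 = 138.00.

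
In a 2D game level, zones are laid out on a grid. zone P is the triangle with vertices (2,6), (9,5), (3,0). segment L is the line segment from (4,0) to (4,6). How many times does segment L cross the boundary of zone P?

2

The segment meets the boundary at (4,5.714), (4,0.833).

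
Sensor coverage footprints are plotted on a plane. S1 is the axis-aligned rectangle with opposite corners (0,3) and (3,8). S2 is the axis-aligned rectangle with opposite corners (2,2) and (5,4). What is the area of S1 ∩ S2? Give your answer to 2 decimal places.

|S1∩S2|: x∈[2,3], y∈[3,4] → 1·1 = 1.

1.00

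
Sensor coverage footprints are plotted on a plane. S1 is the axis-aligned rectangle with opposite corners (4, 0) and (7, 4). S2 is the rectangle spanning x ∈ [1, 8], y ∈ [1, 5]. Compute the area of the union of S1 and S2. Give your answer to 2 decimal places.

By inclusion–exclusion:
Individual areas: |S1| = 12, |S2| = 28.
|S1∩S2|: x∈[4,7], y∈[1,4] → 3·3 = 9.
|S1 ∪ S2| = 40 − 9 = 31.00.

31.00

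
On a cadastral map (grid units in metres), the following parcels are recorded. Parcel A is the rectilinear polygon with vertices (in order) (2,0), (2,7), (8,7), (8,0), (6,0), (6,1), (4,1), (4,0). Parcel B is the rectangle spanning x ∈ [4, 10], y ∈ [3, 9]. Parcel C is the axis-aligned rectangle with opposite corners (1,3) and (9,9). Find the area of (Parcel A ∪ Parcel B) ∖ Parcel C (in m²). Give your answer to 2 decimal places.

|Parcel A ∪ Parcel B| = 60.
|(Parcel A ∪ Parcel B) ∩ Parcel C| = 38.
|(Parcel A ∪ Parcel B) ∖ Parcel C| = 60 − 38 = 22.00.

22.00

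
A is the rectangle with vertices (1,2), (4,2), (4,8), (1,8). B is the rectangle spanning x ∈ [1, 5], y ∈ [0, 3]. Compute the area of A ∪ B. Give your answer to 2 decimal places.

By inclusion–exclusion:
Individual areas: |A| = 18, |B| = 12.
|A∩B|: x∈[1,4], y∈[2,3] → 3·1 = 3.
|A ∪ B| = 30 − 3 = 27.00.

27.00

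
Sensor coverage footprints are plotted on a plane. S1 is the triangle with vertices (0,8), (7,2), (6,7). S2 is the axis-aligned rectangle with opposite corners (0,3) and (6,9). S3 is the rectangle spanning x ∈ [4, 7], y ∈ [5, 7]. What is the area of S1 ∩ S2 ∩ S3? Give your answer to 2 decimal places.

4.00

The intersection is the polygon with vertices (6,5), (4,5), (4,7), (6,7).
By the shoelace formula its area is 4.00.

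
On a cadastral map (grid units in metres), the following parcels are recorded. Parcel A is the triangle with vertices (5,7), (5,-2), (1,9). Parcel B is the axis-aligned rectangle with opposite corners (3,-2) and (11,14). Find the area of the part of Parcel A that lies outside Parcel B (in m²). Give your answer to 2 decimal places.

4.50

|Parcel A| = 18, |Parcel A∩Parcel B| = 13.5.
|Parcel A ∖ Parcel B| = |Parcel A| − |Parcel A∩Parcel B| = 18 − 13.5 = 4.50.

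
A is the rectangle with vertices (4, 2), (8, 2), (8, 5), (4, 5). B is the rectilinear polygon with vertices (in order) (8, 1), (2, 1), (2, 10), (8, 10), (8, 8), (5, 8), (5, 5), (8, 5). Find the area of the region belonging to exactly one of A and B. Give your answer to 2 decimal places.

|A| = 12, |B| = 45, |A∩B| = 12.
|A △ B| = |A| + |B| − 2·|A∩B| = 12 + 45 − 24 = 33.00.

33.00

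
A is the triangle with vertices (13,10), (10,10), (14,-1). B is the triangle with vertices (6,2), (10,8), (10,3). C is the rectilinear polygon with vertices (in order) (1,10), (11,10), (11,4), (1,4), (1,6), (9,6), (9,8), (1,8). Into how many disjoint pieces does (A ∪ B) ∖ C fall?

(A ∪ B) ∖ C splits into 3 disjoint pieces (area 15.125, area 4.6667, area 0.0833).

3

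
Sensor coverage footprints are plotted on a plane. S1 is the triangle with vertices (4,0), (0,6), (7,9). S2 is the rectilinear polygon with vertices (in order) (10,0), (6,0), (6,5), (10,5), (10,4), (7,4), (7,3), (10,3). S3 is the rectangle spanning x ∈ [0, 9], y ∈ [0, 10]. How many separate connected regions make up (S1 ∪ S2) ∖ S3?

(S1 ∪ S2) ∖ S3 splits into 2 disjoint pieces (area 1, area 3).

2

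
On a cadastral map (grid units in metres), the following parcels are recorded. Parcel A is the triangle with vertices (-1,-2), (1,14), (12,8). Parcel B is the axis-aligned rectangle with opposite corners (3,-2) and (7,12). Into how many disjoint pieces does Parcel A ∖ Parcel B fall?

Parcel A ∖ Parcel B splits into 2 disjoint pieces (area 41.5128, area 16.4336).

2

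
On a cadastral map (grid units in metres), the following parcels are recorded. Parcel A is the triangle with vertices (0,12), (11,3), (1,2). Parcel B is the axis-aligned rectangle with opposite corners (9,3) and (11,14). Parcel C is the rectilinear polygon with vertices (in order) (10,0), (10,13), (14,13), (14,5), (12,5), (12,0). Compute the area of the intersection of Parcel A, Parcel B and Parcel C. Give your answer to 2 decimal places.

0.41

The intersection is the polygon with vertices (10,3), (10,3.818), (11,3).
By the shoelace formula its area is 0.41.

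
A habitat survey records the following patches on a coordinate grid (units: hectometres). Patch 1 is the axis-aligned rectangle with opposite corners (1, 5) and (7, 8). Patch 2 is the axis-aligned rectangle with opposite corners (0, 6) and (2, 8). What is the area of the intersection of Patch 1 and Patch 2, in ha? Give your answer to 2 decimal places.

2.00

|Patch 1∩Patch 2|: x∈[1,2], y∈[6,8] → 1·2 = 2.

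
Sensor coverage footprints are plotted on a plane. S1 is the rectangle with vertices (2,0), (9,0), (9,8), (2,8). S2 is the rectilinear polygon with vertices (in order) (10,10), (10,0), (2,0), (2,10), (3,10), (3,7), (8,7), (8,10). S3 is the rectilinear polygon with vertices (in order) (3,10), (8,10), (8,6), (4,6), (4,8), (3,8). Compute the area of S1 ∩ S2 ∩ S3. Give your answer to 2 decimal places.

4.00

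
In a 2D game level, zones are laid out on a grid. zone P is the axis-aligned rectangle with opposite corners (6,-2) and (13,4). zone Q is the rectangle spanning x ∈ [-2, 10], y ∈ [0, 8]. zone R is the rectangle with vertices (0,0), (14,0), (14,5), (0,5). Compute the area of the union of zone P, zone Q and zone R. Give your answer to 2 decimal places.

130.00

By inclusion–exclusion:
Individual areas: |zone P| = 42, |zone Q| = 96, |zone R| = 70.
|zone P∩zone Q|: x∈[6,10], y∈[0,4] → 4·4 = 16.
|zone P∩zone R|: x∈[6,13], y∈[0,4] → 7·4 = 28.
|zone Q∩zone R|: x∈[0,10], y∈[0,5] → 10·5 = 50.
|zone P∩zone Q∩zone R| = 16.
|zone P ∪ zone Q ∪ zone R| = 208 − 94 + 16 = 130.00.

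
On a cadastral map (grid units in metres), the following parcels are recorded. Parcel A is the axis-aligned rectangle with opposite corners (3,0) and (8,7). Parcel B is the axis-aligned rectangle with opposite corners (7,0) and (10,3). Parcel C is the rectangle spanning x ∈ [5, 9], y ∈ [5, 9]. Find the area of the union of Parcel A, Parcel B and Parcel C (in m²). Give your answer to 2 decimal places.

By inclusion–exclusion:
Individual areas: |Parcel A| = 35, |Parcel B| = 9, |Parcel C| = 16.
|Parcel A∩Parcel B|: x∈[7,8], y∈[0,3] → 1·3 = 3.
|Parcel A∩Parcel C|: x∈[5,8], y∈[5,7] → 3·2 = 6.
|Parcel B∩Parcel C| = 0 (no overlap).
|Parcel A∩Parcel B∩Parcel C| = 0.
|Parcel A ∪ Parcel B ∪ Parcel C| = 60 − 9 + 0 = 51.00.

51.00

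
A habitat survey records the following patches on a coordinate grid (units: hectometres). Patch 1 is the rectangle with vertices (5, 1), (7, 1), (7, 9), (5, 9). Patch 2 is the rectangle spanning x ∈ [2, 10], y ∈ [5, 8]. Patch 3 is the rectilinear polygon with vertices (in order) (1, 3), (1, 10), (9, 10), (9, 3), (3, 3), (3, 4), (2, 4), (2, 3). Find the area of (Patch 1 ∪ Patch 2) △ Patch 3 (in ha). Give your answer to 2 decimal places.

35.00

|Patch 1 ∪ Patch 2| = 34.
|(Patch 1 ∪ Patch 2) ∩ Patch 3| = 27.
|(Patch 1 ∪ Patch 2) △ Patch 3| = 34 + 55 − 54 = 35.00.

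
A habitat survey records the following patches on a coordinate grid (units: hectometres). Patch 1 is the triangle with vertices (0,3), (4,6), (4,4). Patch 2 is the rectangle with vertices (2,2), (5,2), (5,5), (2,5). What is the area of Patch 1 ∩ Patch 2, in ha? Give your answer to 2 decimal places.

The intersection is the polygon with vertices (2.667,5), (4,5), (4,4), (2,3.5), (2,4.5).
By the shoelace formula its area is 2.33.

2.33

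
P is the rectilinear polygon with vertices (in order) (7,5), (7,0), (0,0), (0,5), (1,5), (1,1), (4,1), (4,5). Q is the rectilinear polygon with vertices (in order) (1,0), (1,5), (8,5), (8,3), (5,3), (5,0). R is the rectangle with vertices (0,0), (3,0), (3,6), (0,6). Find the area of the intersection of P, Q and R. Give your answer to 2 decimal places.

2.00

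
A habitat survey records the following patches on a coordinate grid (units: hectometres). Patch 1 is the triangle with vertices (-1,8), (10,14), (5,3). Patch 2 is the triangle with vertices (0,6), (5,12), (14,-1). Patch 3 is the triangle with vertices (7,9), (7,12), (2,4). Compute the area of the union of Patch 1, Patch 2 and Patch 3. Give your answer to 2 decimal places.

75.02

By inclusion–exclusion:
Individual areas: |Patch 1| = 45.5, |Patch 2| = 59.5, |Patch 3| = 7.5.
|Patch 1∩Patch 2| = 30.0726.
|Patch 1∩Patch 3| = 7.3487.
|Patch 2∩Patch 3| = 6.0341.
|Patch 1∩Patch 2∩Patch 3| = 5.9781.
|Patch 1 ∪ Patch 2 ∪ Patch 3| = 112.5 − 43.4554 + 5.9781 = 75.02.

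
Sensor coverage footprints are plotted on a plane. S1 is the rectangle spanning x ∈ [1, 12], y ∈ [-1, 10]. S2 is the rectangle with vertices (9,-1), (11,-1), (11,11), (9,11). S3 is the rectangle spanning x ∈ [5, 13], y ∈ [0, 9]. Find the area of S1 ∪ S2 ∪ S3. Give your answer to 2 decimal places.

By inclusion–exclusion:
Individual areas: |S1| = 121, |S2| = 24, |S3| = 72.
|S1∩S2|: x∈[9,11], y∈[-1,10] → 2·11 = 22.
|S1∩S3|: x∈[5,12], y∈[0,9] → 7·9 = 63.
|S2∩S3|: x∈[9,11], y∈[0,9] → 2·9 = 18.
|S1∩S2∩S3| = 18.
|S1 ∪ S2 ∪ S3| = 217 − 103 + 18 = 132.00.

132.00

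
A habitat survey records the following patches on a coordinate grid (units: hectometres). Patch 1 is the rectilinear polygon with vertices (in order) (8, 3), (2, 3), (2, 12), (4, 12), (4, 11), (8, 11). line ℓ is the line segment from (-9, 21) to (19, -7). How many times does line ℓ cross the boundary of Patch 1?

2

The segment meets the boundary at (8,4), (2,10).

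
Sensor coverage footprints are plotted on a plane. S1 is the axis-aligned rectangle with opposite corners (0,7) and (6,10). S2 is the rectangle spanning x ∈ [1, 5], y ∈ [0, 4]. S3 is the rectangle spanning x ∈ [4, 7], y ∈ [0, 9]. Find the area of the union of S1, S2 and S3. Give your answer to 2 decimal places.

53.00

By inclusion–exclusion:
Individual areas: |S1| = 18, |S2| = 16, |S3| = 27.
|S1∩S2| = 0 (no overlap).
|S1∩S3|: x∈[4,6], y∈[7,9] → 2·2 = 4.
|S2∩S3|: x∈[4,5], y∈[0,4] → 1·4 = 4.
|S1∩S2∩S3| = 0.
|S1 ∪ S2 ∪ S3| = 61 − 8 + 0 = 53.00.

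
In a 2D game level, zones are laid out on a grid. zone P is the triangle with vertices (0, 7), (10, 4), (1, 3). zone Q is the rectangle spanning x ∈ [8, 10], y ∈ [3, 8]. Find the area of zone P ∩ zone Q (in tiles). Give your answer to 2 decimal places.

0.82

The intersection is the polygon with vertices (10,4), (8,3.778), (8,4.6).
By the shoelace formula its area is 0.82.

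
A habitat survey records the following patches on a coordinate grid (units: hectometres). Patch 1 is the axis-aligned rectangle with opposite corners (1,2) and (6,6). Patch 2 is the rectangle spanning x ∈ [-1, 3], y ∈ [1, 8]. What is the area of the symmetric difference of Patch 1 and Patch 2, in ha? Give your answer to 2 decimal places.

|Patch 1∩Patch 2|: x∈[1,3], y∈[2,6] → 2·4 = 8.
|Patch 1 △ Patch 2| = |Patch 1| + |Patch 2| − 2·|Patch 1∩Patch 2| = 20 + 28 − 16 = 32.00.

32.00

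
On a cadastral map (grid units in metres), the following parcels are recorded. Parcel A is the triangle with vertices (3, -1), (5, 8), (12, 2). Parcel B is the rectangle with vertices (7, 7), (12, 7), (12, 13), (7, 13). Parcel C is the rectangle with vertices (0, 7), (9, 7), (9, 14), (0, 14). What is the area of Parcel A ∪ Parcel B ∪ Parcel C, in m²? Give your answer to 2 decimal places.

117.81

By inclusion–exclusion:
Individual areas: |Parcel A| = 37.5, |Parcel B| = 30, |Parcel C| = 63.
|Parcel A∩Parcel B| = 0.
|Parcel A∩Parcel C| = 0.6944.
|Parcel B∩Parcel C|: x∈[7,9], y∈[7,13] → 2·6 = 12.
|Parcel A∩Parcel B∩Parcel C| = 0.
|Parcel A ∪ Parcel B ∪ Parcel C| = 130.5 − 12.6944 + 0 = 117.81.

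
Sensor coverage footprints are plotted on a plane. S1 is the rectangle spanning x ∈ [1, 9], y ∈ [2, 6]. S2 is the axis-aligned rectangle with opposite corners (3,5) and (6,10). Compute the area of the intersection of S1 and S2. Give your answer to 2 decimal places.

|S1∩S2|: x∈[3,6], y∈[5,6] → 3·1 = 3.

3.00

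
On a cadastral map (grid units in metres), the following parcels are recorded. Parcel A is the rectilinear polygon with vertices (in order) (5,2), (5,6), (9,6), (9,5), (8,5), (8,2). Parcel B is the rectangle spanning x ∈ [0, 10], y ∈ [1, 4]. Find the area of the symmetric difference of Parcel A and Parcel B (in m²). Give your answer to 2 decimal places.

31.00

|Parcel A| = 13, |Parcel B| = 30, |Parcel A∩Parcel B| = 6.
|Parcel A △ Parcel B| = |Parcel A| + |Parcel B| − 2·|Parcel A∩Parcel B| = 13 + 30 − 12 = 31.00.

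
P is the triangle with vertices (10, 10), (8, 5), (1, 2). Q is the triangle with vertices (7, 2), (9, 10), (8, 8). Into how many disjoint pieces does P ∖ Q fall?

2

P ∖ Q splits into 2 disjoint pieces (area 2.5686, area 10.4923).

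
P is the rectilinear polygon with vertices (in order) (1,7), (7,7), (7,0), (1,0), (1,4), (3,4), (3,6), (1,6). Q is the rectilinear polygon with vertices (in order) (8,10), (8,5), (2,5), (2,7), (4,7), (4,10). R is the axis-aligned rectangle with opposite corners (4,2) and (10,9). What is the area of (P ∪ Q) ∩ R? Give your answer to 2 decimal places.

25.00

The region (P ∪ Q) ∩ R is the polygon with vertices (4,9), (8,9), (8,5), (7,5), (7,2), (4,2), (4,7).
By the shoelace formula its area is 25.00.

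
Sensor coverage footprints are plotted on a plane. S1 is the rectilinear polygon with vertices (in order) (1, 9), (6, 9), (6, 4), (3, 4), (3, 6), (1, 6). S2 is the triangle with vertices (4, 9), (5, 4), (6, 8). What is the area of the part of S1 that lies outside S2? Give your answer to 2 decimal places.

|S1| = 21, |S1∩S2| = 4.5.
|S1 ∖ S2| = |S1| − |S1∩S2| = 21 − 4.5 = 16.50.

16.50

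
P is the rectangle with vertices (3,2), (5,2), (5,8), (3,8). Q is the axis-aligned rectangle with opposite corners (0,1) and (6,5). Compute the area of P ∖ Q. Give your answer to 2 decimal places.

6.00

|P∩Q|: x∈[3,5], y∈[2,5] → 2·3 = 6.
|P| = 12.
|P ∖ Q| = |P| − |P∩Q| = 12 − 6 = 6.00.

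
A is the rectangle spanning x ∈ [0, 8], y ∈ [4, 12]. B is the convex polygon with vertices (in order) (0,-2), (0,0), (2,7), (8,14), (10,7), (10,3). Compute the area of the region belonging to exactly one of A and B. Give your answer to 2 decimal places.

|A| = 64, |B| = 86, |A∩B| = 38.5714.
|A △ B| = |A| + |B| − 2·|A∩B| = 64 + 86 − 77.1429 = 72.86.

72.86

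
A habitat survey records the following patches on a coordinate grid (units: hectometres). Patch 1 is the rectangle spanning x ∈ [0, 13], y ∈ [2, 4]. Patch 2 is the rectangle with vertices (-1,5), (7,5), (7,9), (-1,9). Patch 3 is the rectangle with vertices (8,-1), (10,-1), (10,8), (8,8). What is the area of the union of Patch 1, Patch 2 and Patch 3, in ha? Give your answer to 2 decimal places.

72.00

By inclusion–exclusion:
Individual areas: |Patch 1| = 26, |Patch 2| = 32, |Patch 3| = 18.
|Patch 1∩Patch 2| = 0 (no overlap).
|Patch 1∩Patch 3|: x∈[8,10], y∈[2,4] → 2·2 = 4.
|Patch 2∩Patch 3| = 0 (no overlap).
|Patch 1∩Patch 2∩Patch 3| = 0.
|Patch 1 ∪ Patch 2 ∪ Patch 3| = 76 − 4 + 0 = 72.00.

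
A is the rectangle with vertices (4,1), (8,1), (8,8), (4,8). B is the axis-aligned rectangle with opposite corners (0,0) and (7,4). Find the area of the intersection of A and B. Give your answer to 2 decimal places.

|A∩B|: x∈[4,7], y∈[1,4] → 3·3 = 9.

9.00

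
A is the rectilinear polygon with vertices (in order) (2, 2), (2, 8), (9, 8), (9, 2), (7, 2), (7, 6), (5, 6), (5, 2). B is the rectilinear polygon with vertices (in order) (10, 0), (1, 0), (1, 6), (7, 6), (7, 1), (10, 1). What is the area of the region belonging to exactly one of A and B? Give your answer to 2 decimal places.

49.00

|A| = 34, |B| = 39, |A∩B| = 12.
|A △ B| = |A| + |B| − 2·|A∩B| = 34 + 39 − 24 = 49.00.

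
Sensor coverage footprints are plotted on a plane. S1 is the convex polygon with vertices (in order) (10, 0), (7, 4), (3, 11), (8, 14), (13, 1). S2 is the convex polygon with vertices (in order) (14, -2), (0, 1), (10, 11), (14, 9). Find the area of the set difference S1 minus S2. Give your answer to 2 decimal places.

|S1| = 62.5, |S1∩S2| = 37.9369.
|S1 ∖ S2| = |S1| − |S1∩S2| = 62.5 − 37.9369 = 24.56.

24.56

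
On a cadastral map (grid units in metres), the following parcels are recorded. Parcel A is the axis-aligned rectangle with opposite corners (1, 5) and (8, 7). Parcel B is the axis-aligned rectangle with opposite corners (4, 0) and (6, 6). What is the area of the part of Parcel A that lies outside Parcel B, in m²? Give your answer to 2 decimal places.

12.00

|Parcel A∩Parcel B|: x∈[4,6], y∈[5,6] → 2·1 = 2.
|Parcel A| = 14.
|Parcel A ∖ Parcel B| = |Parcel A| − |Parcel A∩Parcel B| = 14 − 2 = 12.00.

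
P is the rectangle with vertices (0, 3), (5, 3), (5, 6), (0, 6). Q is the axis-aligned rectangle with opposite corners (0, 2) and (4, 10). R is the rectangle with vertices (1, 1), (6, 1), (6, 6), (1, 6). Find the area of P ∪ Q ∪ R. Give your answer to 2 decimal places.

By inclusion–exclusion:
Individual areas: |P| = 15, |Q| = 32, |R| = 25.
|P∩Q|: x∈[0,4], y∈[3,6] → 4·3 = 12.
|P∩R|: x∈[1,5], y∈[3,6] → 4·3 = 12.
|Q∩R|: x∈[1,4], y∈[2,6] → 3·4 = 12.
|P∩Q∩R| = 9.
|P ∪ Q ∪ R| = 72 − 36 + 9 = 45.00.

45.00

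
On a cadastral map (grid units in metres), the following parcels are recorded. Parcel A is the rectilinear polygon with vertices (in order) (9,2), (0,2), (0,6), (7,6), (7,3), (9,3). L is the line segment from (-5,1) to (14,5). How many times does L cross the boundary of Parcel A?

2

The segment meets the boundary at (7,3.526), (0,2.053).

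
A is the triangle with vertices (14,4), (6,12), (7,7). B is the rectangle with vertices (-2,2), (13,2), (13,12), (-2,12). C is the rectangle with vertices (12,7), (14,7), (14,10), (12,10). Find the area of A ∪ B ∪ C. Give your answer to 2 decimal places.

153.29

By inclusion–exclusion:
Individual areas: |A| = 16, |B| = 150, |C| = 6.
|A∩B| = 15.7143.
|A∩C| = 0.
|B∩C|: x∈[12,13], y∈[7,10] → 1·3 = 3.
|A∩B∩C| = 0.
|A ∪ B ∪ C| = 172 − 18.7143 + 0 = 153.29.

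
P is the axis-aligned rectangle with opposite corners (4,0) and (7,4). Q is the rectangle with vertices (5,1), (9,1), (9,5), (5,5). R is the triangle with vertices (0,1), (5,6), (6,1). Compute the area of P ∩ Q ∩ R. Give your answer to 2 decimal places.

The intersection is the polygon with vertices (5,1), (5,4), (5.4,4), (6,1).
By the shoelace formula its area is 2.10.

2.10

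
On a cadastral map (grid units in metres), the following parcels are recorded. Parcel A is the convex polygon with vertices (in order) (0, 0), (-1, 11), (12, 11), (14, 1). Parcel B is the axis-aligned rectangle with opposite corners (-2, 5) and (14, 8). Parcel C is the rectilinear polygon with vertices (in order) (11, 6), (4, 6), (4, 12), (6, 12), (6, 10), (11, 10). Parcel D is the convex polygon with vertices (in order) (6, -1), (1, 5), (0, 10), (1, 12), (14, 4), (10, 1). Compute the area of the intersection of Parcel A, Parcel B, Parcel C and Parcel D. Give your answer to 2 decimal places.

10.25

The intersection is the polygon with vertices (4,6), (4,8), (7.5,8), (10.75,6).
By the shoelace formula its area is 10.25.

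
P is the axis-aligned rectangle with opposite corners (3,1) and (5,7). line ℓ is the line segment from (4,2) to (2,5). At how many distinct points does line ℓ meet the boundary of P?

The segment meets the boundary at (3,3.5).

1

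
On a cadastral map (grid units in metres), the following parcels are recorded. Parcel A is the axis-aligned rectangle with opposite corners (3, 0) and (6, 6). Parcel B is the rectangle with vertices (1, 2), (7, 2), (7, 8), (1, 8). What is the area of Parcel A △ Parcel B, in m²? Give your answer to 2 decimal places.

|Parcel A∩Parcel B|: x∈[3,6], y∈[2,6] → 3·4 = 12.
|Parcel A △ Parcel B| = |Parcel A| + |Parcel B| − 2·|Parcel A∩Parcel B| = 18 + 36 − 24 = 30.00.

30.00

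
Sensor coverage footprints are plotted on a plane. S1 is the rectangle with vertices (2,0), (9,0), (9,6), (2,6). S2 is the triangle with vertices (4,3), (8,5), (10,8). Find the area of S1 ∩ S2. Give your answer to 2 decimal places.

2.93

The intersection is the polygon with vertices (8.667,6), (8,5), (4,3), (7.6,6).
By the shoelace formula its area is 2.93.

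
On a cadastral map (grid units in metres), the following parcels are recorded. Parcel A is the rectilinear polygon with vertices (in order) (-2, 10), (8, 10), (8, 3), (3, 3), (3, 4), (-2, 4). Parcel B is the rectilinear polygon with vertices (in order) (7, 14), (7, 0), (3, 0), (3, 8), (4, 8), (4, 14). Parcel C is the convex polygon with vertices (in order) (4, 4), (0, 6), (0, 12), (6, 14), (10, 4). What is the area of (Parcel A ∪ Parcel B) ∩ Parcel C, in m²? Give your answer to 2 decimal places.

53.88

|Parcel A ∪ Parcel B| = 89.
|(Parcel A ∪ Parcel B) ∩ Parcel C| = 53.88.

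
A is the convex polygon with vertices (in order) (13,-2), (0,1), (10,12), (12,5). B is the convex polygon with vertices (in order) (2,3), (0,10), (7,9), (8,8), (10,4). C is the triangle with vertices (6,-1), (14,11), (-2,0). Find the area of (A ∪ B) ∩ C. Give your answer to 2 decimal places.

41.22

The region (A ∪ B) ∩ C is the polygon with vertices (0.909,2), (10.896,8.866), (11.4,7.1), (6.356,-0.467), (0,1).
By the shoelace formula its area is 41.22.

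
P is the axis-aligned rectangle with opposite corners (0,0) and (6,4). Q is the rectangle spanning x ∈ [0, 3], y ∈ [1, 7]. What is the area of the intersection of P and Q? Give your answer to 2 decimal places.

|P∩Q|: x∈[0,3], y∈[1,4] → 3·3 = 9.

9.00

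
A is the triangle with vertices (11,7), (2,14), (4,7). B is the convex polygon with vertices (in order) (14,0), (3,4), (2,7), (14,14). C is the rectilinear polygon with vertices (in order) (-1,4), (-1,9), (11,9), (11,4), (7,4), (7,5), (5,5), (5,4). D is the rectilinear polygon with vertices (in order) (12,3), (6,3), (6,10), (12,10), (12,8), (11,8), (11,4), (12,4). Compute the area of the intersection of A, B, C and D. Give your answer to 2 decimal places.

The intersection is the polygon with vertices (8.429,9), (11,7), (6,7), (6,9).
By the shoelace formula its area is 7.43.

7.43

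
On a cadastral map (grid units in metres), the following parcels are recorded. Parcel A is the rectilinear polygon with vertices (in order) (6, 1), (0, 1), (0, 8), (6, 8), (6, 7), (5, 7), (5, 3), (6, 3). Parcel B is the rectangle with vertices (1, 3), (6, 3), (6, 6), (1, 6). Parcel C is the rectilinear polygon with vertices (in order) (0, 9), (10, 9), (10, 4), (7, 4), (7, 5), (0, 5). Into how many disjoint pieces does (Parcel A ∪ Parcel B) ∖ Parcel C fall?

1

(Parcel A ∪ Parcel B) ∖ Parcel C is a single connected region.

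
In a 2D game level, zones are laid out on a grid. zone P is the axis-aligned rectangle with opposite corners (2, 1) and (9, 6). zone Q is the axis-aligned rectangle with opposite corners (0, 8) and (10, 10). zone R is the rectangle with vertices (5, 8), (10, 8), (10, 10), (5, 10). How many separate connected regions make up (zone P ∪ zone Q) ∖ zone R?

(zone P ∪ zone Q) ∖ zone R splits into 2 disjoint pieces (area 35, area 10).

2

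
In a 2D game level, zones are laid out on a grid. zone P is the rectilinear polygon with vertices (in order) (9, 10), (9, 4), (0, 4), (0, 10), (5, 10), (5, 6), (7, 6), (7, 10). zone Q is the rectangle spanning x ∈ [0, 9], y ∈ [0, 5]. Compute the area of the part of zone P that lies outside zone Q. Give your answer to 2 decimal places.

|zone P| = 46, |zone P∩zone Q| = 9.
|zone P ∖ zone Q| = |zone P| − |zone P∩zone Q| = 46 − 9 = 37.00.

37.00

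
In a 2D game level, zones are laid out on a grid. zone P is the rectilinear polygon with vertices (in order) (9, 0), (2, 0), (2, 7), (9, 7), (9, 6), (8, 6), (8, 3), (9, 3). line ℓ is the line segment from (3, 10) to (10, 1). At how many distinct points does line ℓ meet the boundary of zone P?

4

The segment meets the boundary at (9,2.286), (8.444,3), (8,3.571), (5.333,7).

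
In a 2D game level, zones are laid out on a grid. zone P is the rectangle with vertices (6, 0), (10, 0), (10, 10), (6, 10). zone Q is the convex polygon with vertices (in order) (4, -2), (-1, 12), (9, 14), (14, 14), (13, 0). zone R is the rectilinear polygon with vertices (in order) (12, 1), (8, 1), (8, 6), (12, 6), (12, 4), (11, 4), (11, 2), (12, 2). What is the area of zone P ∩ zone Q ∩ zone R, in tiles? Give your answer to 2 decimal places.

The intersection is the polygon with vertices (10,1), (8,1), (8,6), (10,6).
By the shoelace formula its area is 10.00.

10.00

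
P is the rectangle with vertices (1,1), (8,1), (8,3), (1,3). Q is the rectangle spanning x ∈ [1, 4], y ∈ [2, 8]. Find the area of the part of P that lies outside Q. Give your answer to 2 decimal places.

|P∩Q|: x∈[1,4], y∈[2,3] → 3·1 = 3.
|P| = 14.
|P ∖ Q| = |P| − |P∩Q| = 14 − 3 = 11.00.

11.00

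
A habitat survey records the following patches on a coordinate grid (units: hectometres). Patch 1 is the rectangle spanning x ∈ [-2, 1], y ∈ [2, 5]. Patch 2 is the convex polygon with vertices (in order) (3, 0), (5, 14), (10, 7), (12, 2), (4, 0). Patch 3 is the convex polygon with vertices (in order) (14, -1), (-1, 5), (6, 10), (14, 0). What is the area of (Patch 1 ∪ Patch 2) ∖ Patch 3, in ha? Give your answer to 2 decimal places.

33.77

|Patch 1 ∪ Patch 2| = 76.5.
|(Patch 1 ∪ Patch 2) ∩ Patch 3| = 42.733.
|(Patch 1 ∪ Patch 2) ∖ Patch 3| = 76.5 − 42.733 = 33.77.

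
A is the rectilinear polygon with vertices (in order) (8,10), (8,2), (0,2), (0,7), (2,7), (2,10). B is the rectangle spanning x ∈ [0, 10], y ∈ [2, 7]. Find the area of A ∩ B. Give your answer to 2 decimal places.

The intersection is the polygon with vertices (8,2), (0,2), (0,7), (2,7), (8,7).
By the shoelace formula its area is 40.00.

40.00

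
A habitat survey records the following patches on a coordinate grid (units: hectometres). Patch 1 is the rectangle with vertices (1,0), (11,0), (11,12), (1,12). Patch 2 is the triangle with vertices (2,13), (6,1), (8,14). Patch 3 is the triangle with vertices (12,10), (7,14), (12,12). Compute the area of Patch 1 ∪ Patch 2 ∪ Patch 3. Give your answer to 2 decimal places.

By inclusion–exclusion:
Individual areas: |Patch 1| = 120, |Patch 2| = 38, |Patch 3| = 5.
|Patch 1∩Patch 2| = 29.4744.
|Patch 1∩Patch 3| = 0.9.
|Patch 2∩Patch 3| = 0.1576.
|Patch 1∩Patch 2∩Patch 3| = 0.
|Patch 1 ∪ Patch 2 ∪ Patch 3| = 163 − 30.532 + 0 = 132.47.

132.47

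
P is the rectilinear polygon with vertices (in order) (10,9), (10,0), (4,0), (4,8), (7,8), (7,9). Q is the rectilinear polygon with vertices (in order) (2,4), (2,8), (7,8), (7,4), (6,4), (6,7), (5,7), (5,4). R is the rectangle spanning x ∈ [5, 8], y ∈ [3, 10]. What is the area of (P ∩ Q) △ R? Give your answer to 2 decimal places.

20.00

|P ∩ Q| = 9.
|(P ∩ Q) ∩ R| = 5.
|(P ∩ Q) △ R| = 9 + 21 − 10 = 20.00.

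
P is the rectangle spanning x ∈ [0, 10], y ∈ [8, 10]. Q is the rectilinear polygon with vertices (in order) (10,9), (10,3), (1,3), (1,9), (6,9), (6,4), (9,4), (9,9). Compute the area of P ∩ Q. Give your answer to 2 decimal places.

6.00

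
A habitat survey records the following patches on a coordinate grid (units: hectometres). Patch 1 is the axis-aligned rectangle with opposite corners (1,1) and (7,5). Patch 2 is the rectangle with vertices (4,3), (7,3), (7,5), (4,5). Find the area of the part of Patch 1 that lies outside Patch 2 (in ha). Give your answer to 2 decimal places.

18.00

|Patch 1∩Patch 2|: x∈[4,7], y∈[3,5] → 3·2 = 6.
|Patch 1| = 24.
|Patch 1 ∖ Patch 2| = |Patch 1| − |Patch 1∩Patch 2| = 24 − 6 = 18.00.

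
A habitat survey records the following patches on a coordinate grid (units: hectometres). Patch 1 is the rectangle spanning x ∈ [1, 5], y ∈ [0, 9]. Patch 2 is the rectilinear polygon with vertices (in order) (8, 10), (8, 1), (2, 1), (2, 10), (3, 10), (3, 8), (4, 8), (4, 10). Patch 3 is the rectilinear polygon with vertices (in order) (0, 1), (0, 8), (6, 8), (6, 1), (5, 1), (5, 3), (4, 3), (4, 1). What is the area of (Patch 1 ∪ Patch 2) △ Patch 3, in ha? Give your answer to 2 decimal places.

|Patch 1 ∪ Patch 2| = 65.
|(Patch 1 ∪ Patch 2) ∩ Patch 3| = 33.
|(Patch 1 ∪ Patch 2) △ Patch 3| = 65 + 40 − 66 = 39.00.

39.00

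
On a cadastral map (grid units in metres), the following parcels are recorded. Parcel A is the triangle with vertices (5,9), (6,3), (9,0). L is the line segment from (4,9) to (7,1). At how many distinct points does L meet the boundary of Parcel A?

2

The segment meets the boundary at (6.4,2.6), (5.8,4.2).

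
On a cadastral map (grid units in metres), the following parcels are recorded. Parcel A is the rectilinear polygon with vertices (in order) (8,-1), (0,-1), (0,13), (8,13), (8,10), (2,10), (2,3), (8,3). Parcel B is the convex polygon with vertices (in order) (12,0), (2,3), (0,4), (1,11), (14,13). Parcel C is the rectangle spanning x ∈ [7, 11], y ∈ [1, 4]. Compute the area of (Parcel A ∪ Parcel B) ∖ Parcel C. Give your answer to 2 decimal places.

159.90

|Parcel A ∪ Parcel B| = 171.8308.
|(Parcel A ∪ Parcel B) ∩ Parcel C| = 11.9333.
|(Parcel A ∪ Parcel B) ∖ Parcel C| = 171.8308 − 11.9333 = 159.90.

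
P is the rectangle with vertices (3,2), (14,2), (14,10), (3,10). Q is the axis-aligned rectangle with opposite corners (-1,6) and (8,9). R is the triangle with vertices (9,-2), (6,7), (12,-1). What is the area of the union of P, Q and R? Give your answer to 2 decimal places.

By inclusion–exclusion:
Individual areas: |P| = 88, |Q| = 27, |R| = 15.
|P∩Q|: x∈[3,8], y∈[6,9] → 5·3 = 15.
|P∩R| = 5.2083.
|Q∩R| = 0.2083.
|P∩Q∩R| = 0.2083.
|P ∪ Q ∪ R| = 130 − 20.4167 + 0.2083 = 109.79.

109.79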